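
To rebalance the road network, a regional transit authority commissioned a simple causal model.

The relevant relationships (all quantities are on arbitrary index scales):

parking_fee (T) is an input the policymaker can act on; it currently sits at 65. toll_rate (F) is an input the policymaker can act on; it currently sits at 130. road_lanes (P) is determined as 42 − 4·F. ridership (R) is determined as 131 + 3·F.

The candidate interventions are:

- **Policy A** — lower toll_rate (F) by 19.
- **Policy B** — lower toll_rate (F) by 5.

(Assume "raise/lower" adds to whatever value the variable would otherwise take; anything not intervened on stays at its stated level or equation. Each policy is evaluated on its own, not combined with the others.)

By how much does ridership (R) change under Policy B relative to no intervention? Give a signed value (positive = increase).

-15

Baseline:
  F = 130
  R = 131 + 3·130 = 521
Policy B (F − 5):
  F = 130 − 5 = 125
  R = 131 + 3·125 = 506
Change in R: 506 − 521 = -15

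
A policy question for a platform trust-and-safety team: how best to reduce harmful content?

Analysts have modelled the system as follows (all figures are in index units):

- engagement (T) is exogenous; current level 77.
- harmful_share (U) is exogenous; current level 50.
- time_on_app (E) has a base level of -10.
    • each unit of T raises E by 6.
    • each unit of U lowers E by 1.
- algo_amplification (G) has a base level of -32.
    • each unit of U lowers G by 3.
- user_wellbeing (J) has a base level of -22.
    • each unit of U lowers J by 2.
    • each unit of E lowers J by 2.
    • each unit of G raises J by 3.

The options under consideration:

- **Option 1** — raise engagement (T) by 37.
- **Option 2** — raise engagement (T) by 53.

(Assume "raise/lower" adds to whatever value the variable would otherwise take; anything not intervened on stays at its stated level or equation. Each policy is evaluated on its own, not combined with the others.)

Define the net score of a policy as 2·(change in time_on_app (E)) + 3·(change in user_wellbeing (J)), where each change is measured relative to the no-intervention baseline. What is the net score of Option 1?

-888

Baseline:
  T = 77
  U = 50
  E = -10 + 6·77 − 50 = 402
  G = -32 − 3·50 = -182
  J = -22 − 2·50 − 2·402 + 3·(-182) = -1472
Option 1 (T + 37):
  T = 77 + 37 = 114
  U = 50
  E = -10 + 6·114 − 50 = 624
  G = -32 − 3·50 = -182
  J = -22 − 2·50 − 2·624 + 3·(-182) = -1916
ΔE = 624 − 402 = 222; ΔJ = -1916 − (-1472) = -444
Score = 2·222 + 3·(-444) = -888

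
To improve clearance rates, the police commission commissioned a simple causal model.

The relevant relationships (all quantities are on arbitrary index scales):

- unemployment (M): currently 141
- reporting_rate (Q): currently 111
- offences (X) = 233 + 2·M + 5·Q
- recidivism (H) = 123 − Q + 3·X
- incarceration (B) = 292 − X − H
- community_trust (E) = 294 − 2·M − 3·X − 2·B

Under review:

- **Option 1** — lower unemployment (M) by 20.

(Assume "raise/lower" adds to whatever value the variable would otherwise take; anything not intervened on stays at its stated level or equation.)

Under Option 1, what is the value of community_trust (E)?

Option 1 (M − 20):
  M = 141 − 20 = 121
  Q = 111
  X = 233 + 2·121 + 5·111 = 1030
  H = 123 − 111 + 3·1030 = 3102
  B = 292 − 1030 − 3102 = -3840
  E = 294 − 2·121 − 3·1030 − 2·(-3840) = 4642

4642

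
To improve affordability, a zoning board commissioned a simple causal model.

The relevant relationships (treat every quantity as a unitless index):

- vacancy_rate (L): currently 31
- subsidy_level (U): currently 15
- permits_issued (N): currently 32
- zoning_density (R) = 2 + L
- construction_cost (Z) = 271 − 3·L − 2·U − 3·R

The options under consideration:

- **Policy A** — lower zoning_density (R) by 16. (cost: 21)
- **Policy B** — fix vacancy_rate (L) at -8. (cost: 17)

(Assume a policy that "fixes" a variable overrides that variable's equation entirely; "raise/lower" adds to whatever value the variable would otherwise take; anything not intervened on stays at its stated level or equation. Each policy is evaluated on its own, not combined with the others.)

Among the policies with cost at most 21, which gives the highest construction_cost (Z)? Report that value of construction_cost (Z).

283

Policy A (R − 16):
  L = 31
  U = 15
  R = 2 + 31 (−16 from intervention) = 17
  Z = 271 − 3·31 − 2·15 − 3·17 = 97
Policy B (L := -8):
  L = -8
  U = 15
  R = 2 + (-8) = -6
  Z = 271 − 3·(-8) − 2·15 − 3·(-6) = 283
Comparing — Policy A: Z=97, Policy B: Z=283. Highest is 283 (Policy B).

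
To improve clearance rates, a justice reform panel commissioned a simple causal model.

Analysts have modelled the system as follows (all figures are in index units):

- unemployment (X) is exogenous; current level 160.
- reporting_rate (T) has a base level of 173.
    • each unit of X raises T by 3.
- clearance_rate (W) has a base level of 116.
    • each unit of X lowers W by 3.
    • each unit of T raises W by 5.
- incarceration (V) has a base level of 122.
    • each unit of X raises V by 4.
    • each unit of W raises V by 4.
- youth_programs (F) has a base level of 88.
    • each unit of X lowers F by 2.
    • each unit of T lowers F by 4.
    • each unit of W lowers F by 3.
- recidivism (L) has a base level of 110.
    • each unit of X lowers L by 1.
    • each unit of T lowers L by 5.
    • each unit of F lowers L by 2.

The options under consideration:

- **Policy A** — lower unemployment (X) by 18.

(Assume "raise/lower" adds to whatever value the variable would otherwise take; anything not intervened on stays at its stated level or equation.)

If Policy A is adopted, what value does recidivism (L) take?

18267

Policy A (X − 18):
  X = 160 − 18 = 142
  T = 173 + 3·142 = 599
  W = 116 − 3·142 + 5·599 = 2685
  F = 88 − 2·142 − 4·599 − 3·2685 = -10647
  L = 110 − 142 − 5·599 − 2·(-10647) = 18267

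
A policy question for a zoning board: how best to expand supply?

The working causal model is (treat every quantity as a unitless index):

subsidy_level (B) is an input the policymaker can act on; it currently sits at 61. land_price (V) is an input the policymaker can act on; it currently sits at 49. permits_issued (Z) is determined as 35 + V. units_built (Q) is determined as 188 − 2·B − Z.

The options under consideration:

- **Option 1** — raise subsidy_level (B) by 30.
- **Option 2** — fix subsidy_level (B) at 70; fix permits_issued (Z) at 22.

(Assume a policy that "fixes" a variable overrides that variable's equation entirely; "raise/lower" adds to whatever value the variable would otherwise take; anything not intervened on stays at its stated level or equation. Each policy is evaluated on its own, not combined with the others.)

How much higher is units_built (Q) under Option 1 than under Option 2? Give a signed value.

Option 1 (B + 30):
  B = 61 + 30 = 91
  V = 49
  Z = 35 + 49 = 84
  Q = 188 − 2·91 − 84 = -78
Option 2 (B := 70, Z := 22):
  B = 70
  V = 49
  Z = 22
  Q = 188 − 2·70 − 22 = 26
Q: -78 − 26 = -104

-104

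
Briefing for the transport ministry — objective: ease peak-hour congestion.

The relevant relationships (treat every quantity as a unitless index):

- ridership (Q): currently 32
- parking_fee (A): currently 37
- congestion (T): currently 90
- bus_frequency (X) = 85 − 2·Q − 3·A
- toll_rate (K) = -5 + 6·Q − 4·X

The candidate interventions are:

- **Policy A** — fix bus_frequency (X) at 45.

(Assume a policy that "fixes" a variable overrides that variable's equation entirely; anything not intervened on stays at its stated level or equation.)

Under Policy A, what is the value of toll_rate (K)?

7

Policy A (X := 45):
  Q = 32
  A = 37
  X = 45
  K = -5 + 6·32 − 4·45 = 7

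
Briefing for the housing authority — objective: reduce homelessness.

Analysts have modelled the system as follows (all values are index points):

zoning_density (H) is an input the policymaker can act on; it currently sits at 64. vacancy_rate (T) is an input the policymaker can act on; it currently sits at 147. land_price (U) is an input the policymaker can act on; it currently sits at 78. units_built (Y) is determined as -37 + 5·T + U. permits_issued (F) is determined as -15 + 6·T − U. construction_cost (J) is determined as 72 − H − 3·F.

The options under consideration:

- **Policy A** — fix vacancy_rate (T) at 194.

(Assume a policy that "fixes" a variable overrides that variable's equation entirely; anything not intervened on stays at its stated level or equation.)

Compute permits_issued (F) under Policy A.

1071

Policy A (T := 194):
  T = 194
  U = 78
  F = -15 + 6·194 − 78 = 1071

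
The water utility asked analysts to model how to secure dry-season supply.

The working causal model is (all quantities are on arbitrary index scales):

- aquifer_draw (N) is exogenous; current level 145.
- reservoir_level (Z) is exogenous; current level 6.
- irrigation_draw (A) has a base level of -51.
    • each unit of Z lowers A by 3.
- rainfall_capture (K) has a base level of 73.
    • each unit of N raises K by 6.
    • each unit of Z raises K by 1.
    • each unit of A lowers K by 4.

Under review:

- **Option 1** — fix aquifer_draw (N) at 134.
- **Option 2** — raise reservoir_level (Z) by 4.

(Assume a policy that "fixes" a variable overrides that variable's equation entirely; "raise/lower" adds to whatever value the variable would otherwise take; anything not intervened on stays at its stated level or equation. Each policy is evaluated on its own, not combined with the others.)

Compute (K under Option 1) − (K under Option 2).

-118

Option 1 (N := 134):
  N = 134
  Z = 6
  A = -51 − 3·6 = -69
  K = 73 + 6·134 + 6 − 4·(-69) = 1159
Option 2 (Z + 4):
  N = 145
  Z = 6 + 4 = 10
  A = -51 − 3·10 = -81
  K = 73 + 6·145 + 10 − 4·(-81) = 1277
K: 1159 − 1277 = -118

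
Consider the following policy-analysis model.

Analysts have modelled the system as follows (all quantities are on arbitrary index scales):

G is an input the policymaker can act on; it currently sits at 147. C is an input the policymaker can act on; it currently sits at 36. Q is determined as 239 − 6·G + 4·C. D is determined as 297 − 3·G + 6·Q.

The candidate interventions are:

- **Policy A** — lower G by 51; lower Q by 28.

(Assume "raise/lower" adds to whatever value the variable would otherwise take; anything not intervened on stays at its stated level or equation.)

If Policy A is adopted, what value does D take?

Policy A (G − 51, Q − 28):
  G = 147 − 51 = 96
  C = 36
  Q = 239 − 6·96 + 4·36 (−28 from intervention) = -221
  D = 297 − 3·96 + 6·(-221) = -1317

-1317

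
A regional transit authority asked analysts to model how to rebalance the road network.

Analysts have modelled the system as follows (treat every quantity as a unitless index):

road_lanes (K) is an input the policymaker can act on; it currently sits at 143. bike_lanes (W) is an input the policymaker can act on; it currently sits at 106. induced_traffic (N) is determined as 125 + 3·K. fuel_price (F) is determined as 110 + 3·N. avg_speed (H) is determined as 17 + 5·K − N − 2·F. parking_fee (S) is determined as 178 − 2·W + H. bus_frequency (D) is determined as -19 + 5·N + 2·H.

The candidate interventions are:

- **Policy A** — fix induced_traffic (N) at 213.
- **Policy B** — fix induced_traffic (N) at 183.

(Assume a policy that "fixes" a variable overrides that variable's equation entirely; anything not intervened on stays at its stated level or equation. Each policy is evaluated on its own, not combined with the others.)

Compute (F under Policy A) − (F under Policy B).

90

Policy A (N := 213):
  K = 143
  N = 213
  F = 110 + 3·213 = 749
Policy B (N := 183):
  K = 143
  N = 183
  F = 110 + 3·183 = 659
F: 749 − 659 = 90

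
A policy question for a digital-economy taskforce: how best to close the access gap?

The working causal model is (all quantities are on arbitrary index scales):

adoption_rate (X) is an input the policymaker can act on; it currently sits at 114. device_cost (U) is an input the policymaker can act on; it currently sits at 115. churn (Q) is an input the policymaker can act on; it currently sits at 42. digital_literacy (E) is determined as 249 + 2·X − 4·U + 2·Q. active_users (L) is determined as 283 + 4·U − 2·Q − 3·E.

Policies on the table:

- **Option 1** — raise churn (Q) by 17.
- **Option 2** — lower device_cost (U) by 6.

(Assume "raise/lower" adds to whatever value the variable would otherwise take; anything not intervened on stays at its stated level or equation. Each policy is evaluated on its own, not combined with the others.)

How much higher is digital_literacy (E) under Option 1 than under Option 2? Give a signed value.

10

Option 1 (Q + 17):
  X = 114
  U = 115
  Q = 42 + 17 = 59
  E = 249 + 2·114 − 4·115 + 2·59 = 135
Option 2 (U − 6):
  X = 114
  U = 115 − 6 = 109
  Q = 42
  E = 249 + 2·114 − 4·109 + 2·42 = 125
E: 135 − 125 = 10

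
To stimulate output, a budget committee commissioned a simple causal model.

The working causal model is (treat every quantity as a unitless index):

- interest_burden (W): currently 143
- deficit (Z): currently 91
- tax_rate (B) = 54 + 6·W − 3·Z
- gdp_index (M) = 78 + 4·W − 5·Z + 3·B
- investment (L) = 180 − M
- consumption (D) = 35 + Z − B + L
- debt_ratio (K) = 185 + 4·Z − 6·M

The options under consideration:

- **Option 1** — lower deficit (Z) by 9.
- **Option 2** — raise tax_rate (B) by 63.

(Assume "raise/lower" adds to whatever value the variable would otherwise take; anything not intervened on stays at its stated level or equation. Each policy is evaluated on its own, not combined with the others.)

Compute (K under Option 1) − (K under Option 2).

342

Option 1 (Z − 9):
  W = 143
  Z = 91 − 9 = 82
  B = 54 + 6·143 − 3·82 = 666
  M = 78 + 4·143 − 5·82 + 3·666 = 2238
  K = 185 + 4·82 − 6·2238 = -12915
Option 2 (B + 63):
  W = 143
  Z = 91
  B = 54 + 6·143 − 3·91 (+63 from intervention) = 702
  M = 78 + 4·143 − 5·91 + 3·702 = 2301
  K = 185 + 4·91 − 6·2301 = -13257
K: -12915 − (-13257) = 342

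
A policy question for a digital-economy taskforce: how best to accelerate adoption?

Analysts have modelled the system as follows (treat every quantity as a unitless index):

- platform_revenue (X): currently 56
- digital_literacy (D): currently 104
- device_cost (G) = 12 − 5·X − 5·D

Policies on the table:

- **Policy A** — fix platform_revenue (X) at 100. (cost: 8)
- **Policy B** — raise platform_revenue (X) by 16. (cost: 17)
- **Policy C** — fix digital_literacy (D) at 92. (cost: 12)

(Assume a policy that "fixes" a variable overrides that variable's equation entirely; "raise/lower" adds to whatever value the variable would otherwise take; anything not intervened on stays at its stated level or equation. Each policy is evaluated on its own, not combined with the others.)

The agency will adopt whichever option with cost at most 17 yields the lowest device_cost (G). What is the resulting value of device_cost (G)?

Policy A (X := 100):
  X = 100
  D = 104
  G = 12 − 5·100 − 5·104 = -1008
Policy B (X + 16):
  X = 56 + 16 = 72
  D = 104
  G = 12 − 5·72 − 5·104 = -868
Policy C (D := 92):
  X = 56
  D = 92
  G = 12 − 5·56 − 5·92 = -728
Comparing — Policy A: G=-1008, Policy B: G=-868, Policy C: G=-728. Lowest is -1008 (Policy A).

-1008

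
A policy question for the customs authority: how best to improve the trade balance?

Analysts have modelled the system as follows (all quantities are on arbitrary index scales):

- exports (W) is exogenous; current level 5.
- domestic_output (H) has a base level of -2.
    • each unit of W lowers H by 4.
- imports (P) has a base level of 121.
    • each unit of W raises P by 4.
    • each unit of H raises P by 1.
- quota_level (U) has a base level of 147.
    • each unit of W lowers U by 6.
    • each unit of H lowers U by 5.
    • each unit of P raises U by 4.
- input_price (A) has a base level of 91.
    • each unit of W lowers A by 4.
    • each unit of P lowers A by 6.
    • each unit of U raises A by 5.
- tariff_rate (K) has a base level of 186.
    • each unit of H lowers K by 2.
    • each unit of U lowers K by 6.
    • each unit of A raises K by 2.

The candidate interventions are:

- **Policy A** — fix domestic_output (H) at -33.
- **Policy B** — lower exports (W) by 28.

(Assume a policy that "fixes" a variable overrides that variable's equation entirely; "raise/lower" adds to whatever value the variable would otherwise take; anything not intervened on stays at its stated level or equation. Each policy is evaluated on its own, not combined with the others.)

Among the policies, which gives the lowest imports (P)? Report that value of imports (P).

Policy A (H := -33):
  W = 5
  H = -33
  P = 121 + 4·5 + (-33) = 108
Policy B (W − 28):
  W = 5 − 28 = -23
  H = -2 − 4·(-23) = 90
  P = 121 + 4·(-23) + 90 = 119
Comparing — Policy A: P=108, Policy B: P=119. Lowest is 108 (Policy A).

108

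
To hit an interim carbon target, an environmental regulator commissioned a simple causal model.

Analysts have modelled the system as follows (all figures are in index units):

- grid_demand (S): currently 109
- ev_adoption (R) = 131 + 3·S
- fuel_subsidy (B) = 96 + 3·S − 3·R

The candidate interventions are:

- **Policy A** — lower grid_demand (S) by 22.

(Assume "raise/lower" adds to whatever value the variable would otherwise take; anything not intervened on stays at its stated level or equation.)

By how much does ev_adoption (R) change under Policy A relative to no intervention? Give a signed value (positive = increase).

Baseline:
  S = 109
  R = 131 + 3·109 = 458
Policy A (S − 22):
  S = 109 − 22 = 87
  R = 131 + 3·87 = 392
Change in R: 392 − 458 = -66

-66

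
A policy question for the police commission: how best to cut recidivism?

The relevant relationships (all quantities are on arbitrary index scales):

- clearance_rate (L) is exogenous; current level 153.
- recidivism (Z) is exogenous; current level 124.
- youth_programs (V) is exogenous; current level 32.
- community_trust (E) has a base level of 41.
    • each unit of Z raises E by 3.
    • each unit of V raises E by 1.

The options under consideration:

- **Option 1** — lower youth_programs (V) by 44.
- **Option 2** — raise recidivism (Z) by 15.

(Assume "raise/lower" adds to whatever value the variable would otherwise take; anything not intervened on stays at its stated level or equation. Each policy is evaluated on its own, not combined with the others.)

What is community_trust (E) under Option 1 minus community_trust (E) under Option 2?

Option 1 (V − 44):
  Z = 124
  V = 32 − 44 = -12
  E = 41 + 3·124 + (-12) = 401
Option 2 (Z + 15):
  Z = 124 + 15 = 139
  V = 32
  E = 41 + 3·139 + 32 = 490
E: 401 − 490 = -89

-89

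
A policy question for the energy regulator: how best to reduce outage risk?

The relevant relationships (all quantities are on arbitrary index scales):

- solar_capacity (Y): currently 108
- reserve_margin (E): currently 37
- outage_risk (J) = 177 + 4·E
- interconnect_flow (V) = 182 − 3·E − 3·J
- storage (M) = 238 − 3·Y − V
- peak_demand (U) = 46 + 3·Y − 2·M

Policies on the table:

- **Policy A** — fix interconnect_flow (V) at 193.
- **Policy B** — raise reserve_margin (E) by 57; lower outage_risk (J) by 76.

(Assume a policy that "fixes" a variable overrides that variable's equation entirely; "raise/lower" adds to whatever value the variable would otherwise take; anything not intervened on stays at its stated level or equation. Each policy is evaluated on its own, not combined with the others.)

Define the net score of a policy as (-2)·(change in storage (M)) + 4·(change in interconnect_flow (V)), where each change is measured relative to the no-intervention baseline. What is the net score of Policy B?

Baseline:
  Y = 108
  E = 37
  J = 177 + 4·37 = 325
  V = 182 − 3·37 − 3·325 = -904
  M = 238 − 3·108 − (-904) = 818
Policy B (E + 57, J − 76):
  Y = 108
  E = 37 + 57 = 94
  J = 177 + 4·94 (−76 from intervention) = 477
  V = 182 − 3·94 − 3·477 = -1531
  M = 238 − 3·108 − (-1531) = 1445
ΔM = 1445 − 818 = 627; ΔV = -1531 − (-904) = -627
Score = (-2)·627 + 4·(-627) = -3762

-3762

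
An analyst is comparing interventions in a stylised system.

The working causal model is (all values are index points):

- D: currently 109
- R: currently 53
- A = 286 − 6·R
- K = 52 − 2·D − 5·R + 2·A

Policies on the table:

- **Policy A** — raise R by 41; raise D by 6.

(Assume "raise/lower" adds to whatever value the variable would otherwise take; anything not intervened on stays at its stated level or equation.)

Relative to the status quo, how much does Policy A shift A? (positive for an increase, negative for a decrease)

-246

Baseline:
  R = 53
  A = 286 − 6·53 = -32
Policy A (R + 41, D + 6):
  R = 53 + 41 = 94
  A = 286 − 6·94 = -278
Change in A: -278 − (-32) = -246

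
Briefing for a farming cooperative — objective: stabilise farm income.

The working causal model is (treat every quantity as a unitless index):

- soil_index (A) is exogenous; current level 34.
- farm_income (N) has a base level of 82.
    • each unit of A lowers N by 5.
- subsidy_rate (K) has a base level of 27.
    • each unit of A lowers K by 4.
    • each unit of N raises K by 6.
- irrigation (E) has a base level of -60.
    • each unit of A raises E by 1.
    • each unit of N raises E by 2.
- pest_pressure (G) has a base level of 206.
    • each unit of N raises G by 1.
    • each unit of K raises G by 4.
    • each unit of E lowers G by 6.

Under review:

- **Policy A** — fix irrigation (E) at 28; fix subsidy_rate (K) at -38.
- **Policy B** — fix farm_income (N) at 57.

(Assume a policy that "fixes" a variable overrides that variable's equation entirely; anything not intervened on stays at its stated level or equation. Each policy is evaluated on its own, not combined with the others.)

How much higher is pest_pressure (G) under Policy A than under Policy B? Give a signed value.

Policy A (E := 28, K := -38):
  A = 34
  N = 82 − 5·34 = -88
  K = -38
  E = 28
  G = 206 + (-88) + 4·(-38) − 6·28 = -202
Policy B (N := 57):
  A = 34
  N = 57
  K = 27 − 4·34 + 6·57 = 233
  E = -60 + 34 + 2·57 = 88
  G = 206 + 57 + 4·233 − 6·88 = 667
G: -202 − 667 = -869

-869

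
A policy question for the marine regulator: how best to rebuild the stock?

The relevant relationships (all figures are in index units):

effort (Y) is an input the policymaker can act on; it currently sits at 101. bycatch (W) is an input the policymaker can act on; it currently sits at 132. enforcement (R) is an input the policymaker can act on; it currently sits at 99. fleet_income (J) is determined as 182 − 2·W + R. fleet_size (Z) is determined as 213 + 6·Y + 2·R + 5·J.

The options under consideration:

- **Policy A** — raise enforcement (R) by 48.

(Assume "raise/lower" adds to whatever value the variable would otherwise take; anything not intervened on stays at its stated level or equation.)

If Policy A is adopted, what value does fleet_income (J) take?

Policy A (R + 48):
  W = 132
  R = 99 + 48 = 147
  J = 182 − 2·132 + 147 = 65

65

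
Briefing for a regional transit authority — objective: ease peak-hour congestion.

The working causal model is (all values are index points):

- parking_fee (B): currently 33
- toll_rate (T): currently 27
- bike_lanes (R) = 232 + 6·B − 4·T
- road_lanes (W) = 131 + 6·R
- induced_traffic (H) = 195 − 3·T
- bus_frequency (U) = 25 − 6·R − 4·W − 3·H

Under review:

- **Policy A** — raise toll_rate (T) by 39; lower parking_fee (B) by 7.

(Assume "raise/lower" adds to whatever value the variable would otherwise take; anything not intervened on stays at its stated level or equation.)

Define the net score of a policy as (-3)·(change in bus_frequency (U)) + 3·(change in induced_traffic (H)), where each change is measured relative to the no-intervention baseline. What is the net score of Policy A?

Baseline:
  B = 33
  T = 27
  R = 232 + 6·33 − 4·27 = 322
  W = 131 + 6·322 = 2063
  H = 195 − 3·27 = 114
  U = 25 − 6·322 − 4·2063 − 3·114 = -10501
Policy A (T + 39, B − 7):
  B = 33 − 7 = 26
  T = 27 + 39 = 66
  R = 232 + 6·26 − 4·66 = 124
  W = 131 + 6·124 = 875
  H = 195 − 3·66 = -3
  U = 25 − 6·124 − 4·875 − 3·(-3) = -4210
ΔU = -4210 − (-10501) = 6291; ΔH = -3 − 114 = -117
Score = (-3)·6291 + 3·(-117) = -19224

-19224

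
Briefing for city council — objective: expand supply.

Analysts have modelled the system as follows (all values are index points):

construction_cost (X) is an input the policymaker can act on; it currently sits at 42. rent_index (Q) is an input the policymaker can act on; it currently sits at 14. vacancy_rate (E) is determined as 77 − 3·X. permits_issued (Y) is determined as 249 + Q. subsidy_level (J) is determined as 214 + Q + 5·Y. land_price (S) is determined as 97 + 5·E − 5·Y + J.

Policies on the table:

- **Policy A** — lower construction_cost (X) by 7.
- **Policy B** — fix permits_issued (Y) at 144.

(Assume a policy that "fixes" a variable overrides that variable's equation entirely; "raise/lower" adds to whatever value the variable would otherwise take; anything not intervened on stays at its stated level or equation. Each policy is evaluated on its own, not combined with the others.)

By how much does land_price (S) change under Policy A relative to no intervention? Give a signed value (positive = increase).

105

Baseline:
  X = 42
  Q = 14
  E = 77 − 3·42 = -49
  Y = 249 + 14 = 263
  J = 214 + 14 + 5·263 = 1543
  S = 97 + 5·(-49) − 5·263 + 1543 = 80
Policy A (X − 7):
  X = 42 − 7 = 35
  Q = 14
  E = 77 − 3·35 = -28
  Y = 249 + 14 = 263
  J = 214 + 14 + 5·263 = 1543
  S = 97 + 5·(-28) − 5·263 + 1543 = 185
Change in S: 185 − 80 = 105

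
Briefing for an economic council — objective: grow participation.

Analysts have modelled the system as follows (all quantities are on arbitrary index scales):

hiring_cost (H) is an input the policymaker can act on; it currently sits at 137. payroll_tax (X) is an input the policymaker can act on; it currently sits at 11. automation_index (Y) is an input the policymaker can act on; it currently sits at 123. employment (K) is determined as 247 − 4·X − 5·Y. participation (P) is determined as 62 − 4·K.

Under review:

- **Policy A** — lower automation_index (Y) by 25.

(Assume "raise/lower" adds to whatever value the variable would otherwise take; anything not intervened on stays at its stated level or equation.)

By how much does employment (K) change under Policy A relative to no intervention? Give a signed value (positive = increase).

Baseline:
  X = 11
  Y = 123
  K = 247 − 4·11 − 5·123 = -412
Policy A (Y − 25):
  X = 11
  Y = 123 − 25 = 98
  K = 247 − 4·11 − 5·98 = -287
Change in K: -287 − (-412) = 125

125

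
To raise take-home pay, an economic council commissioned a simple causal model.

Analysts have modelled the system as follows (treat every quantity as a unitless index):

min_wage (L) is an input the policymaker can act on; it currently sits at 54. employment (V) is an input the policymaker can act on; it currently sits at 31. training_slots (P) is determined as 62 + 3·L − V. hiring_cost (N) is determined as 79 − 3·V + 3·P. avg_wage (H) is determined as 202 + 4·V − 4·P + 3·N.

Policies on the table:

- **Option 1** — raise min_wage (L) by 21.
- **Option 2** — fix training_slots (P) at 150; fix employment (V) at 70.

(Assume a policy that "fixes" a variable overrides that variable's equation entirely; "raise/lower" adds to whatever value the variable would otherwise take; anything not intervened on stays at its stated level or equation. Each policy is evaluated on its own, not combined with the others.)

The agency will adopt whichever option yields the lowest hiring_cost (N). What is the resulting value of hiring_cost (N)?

319

Option 1 (L + 21):
  L = 54 + 21 = 75
  V = 31
  P = 62 + 3·75 − 31 = 256
  N = 79 − 3·31 + 3·256 = 754
Option 2 (P := 150, V := 70):
  L = 54
  V = 70
  P = 150
  N = 79 − 3·70 + 3·150 = 319
Comparing — Option 1: N=754, Option 2: N=319. Lowest is 319 (Option 2).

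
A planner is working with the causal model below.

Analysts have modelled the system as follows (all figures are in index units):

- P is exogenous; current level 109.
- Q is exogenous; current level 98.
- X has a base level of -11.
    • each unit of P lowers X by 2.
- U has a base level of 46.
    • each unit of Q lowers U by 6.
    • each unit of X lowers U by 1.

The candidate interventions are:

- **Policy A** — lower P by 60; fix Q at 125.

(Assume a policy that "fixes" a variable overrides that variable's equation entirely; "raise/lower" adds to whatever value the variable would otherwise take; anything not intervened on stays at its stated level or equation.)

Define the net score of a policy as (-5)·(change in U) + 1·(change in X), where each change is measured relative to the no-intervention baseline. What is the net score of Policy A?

1530

Baseline:
  P = 109
  Q = 98
  X = -11 − 2·109 = -229
  U = 46 − 6·98 − (-229) = -313
Policy A (P − 60, Q := 125):
  P = 109 − 60 = 49
  Q = 125
  X = -11 − 2·49 = -109
  U = 46 − 6·125 − (-109) = -595
ΔU = -595 − (-313) = -282; ΔX = -109 − (-229) = 120
Score = (-5)·(-282) + 1·120 = 1530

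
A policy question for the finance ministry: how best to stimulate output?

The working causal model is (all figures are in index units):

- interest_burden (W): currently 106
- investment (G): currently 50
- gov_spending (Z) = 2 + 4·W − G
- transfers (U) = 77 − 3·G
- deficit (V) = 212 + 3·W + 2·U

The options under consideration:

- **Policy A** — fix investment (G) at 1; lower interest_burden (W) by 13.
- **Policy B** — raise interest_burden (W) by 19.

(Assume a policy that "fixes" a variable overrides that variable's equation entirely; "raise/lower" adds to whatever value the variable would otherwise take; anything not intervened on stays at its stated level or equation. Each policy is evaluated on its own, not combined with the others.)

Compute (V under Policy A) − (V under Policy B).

198

Policy A (G := 1, W − 13):
  W = 106 − 13 = 93
  G = 1
  U = 77 − 3·1 = 74
  V = 212 + 3·93 + 2·74 = 639
Policy B (W + 19):
  W = 106 + 19 = 125
  G = 50
  U = 77 − 3·50 = -73
  V = 212 + 3·125 + 2·(-73) = 441
V: 639 − 441 = 198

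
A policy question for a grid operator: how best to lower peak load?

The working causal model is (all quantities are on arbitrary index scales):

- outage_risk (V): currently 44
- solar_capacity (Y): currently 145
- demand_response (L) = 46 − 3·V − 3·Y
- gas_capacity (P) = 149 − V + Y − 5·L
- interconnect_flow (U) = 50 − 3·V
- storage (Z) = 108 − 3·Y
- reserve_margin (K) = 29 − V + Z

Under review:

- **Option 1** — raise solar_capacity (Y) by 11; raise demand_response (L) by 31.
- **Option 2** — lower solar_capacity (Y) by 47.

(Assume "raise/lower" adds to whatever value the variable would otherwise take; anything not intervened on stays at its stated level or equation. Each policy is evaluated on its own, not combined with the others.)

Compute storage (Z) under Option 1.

-360

Option 1 (Y + 11, L + 31):
  Y = 145 + 11 = 156
  Z = 108 − 3·156 = -360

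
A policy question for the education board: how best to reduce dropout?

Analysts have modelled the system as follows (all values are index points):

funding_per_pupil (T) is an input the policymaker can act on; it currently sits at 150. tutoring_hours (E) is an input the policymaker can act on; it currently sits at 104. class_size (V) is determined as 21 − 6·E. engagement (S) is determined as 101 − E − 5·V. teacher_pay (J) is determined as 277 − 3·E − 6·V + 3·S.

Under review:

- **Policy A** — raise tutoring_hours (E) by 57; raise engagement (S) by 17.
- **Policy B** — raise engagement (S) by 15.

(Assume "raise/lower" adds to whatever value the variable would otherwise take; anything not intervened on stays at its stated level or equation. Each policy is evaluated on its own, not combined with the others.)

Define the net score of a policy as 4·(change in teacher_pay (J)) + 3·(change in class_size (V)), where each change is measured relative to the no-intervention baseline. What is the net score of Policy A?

26538

Baseline:
  E = 104
  V = 21 − 6·104 = -603
  S = 101 − 104 − 5·(-603) = 3012
  J = 277 − 3·104 − 6·(-603) + 3·3012 = 12619
Policy A (E + 57, S + 17):
  E = 104 + 57 = 161
  V = 21 − 6·161 = -945
  S = 101 − 161 − 5·(-945) (+17 from intervention) = 4682
  J = 277 − 3·161 − 6·(-945) + 3·4682 = 19510
ΔJ = 19510 − 12619 = 6891; ΔV = -945 − (-603) = -342
Score = 4·6891 + 3·(-342) = 26538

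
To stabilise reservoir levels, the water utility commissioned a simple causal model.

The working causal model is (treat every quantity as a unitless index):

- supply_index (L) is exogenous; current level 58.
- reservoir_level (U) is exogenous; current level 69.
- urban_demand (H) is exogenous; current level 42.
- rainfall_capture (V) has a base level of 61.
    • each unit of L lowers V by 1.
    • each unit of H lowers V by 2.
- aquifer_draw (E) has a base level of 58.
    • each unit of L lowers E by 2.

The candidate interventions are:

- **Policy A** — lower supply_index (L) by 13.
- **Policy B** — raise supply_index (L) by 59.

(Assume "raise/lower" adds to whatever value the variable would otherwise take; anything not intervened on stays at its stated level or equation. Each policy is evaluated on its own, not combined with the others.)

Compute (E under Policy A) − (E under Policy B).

Policy A (L − 13):
  L = 58 − 13 = 45
  E = 58 − 2·45 = -32
Policy B (L + 59):
  L = 58 + 59 = 117
  E = 58 − 2·117 = -176
E: -32 − (-176) = 144

144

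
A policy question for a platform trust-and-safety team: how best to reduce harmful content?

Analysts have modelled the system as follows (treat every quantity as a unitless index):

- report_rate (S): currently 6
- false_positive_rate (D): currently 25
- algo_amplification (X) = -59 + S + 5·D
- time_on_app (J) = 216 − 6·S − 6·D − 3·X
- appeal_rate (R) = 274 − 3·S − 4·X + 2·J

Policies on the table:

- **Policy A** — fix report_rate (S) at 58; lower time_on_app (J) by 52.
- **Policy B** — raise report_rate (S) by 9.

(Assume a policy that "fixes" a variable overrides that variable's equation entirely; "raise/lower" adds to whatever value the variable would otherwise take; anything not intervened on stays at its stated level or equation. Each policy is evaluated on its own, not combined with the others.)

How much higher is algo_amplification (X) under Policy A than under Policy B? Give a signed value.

43

Policy A (S := 58, J − 52):
  S = 58
  D = 25
  X = -59 + 58 + 5·25 = 124
Policy B (S + 9):
  S = 6 + 9 = 15
  D = 25
  X = -59 + 15 + 5·25 = 81
X: 124 − 81 = 43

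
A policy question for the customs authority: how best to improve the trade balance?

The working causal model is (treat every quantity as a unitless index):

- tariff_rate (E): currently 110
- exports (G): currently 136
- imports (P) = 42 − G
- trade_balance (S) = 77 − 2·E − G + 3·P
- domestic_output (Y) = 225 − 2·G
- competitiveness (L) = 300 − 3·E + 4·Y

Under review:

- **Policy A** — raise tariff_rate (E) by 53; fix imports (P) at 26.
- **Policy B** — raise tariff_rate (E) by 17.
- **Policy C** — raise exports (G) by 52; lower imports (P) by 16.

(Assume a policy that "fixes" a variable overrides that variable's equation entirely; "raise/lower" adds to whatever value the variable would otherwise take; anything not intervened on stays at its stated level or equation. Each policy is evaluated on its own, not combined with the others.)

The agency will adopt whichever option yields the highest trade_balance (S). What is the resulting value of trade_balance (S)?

Policy A (E + 53, P := 26):
  E = 110 + 53 = 163
  G = 136
  P = 26
  S = 77 − 2·163 − 136 + 3·26 = -307
Policy B (E + 17):
  E = 110 + 17 = 127
  G = 136
  P = 42 − 136 = -94
  S = 77 − 2·127 − 136 + 3·(-94) = -595
Policy C (G + 52, P − 16):
  E = 110
  G = 136 + 52 = 188
  P = 42 − 188 (−16 from intervention) = -162
  S = 77 − 2·110 − 188 + 3·(-162) = -817
Comparing — Policy A: S=-307, Policy B: S=-595, Policy C: S=-817. Highest is -307 (Policy A).

-307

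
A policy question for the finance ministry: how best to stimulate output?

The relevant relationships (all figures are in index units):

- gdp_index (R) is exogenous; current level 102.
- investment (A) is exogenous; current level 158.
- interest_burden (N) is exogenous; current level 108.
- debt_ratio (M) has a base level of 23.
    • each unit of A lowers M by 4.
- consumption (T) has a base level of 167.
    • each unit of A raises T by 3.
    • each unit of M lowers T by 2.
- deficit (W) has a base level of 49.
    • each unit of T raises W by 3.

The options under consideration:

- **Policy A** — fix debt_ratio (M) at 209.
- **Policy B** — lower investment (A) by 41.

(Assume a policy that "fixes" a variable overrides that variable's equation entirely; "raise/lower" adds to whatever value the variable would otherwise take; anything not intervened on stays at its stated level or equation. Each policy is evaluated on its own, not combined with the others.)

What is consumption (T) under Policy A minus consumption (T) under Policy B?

Policy A (M := 209):
  A = 158
  M = 209
  T = 167 + 3·158 − 2·209 = 223
Policy B (A − 41):
  A = 158 − 41 = 117
  M = 23 − 4·117 = -445
  T = 167 + 3·117 − 2·(-445) = 1408
T: 223 − 1408 = -1185

-1185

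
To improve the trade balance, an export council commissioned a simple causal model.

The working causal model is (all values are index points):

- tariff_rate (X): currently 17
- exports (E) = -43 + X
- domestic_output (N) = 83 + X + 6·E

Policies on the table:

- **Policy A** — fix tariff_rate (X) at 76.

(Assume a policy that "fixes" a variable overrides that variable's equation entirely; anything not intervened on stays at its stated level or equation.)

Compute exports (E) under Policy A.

Policy A (X := 76):
  X = 76
  E = -43 + 76 = 33

33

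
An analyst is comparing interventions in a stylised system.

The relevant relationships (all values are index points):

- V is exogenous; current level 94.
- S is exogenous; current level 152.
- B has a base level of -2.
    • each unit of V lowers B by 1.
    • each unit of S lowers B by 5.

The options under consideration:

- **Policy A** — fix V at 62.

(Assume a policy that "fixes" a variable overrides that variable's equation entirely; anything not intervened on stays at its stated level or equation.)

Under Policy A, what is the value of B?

Policy A (V := 62):
  V = 62
  S = 152
  B = -2 − 62 − 5·152 = -824

-824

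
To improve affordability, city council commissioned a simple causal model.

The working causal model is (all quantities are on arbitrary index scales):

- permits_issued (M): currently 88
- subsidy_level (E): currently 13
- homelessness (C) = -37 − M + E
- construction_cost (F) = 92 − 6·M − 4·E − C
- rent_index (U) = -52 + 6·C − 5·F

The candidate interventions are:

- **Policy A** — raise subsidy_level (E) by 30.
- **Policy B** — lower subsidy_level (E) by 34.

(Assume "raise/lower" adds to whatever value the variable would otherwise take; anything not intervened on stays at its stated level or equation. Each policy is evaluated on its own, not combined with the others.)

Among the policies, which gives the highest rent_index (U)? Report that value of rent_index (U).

Policy A (E + 30):
  M = 88
  E = 13 + 30 = 43
  C = -37 − 88 + 43 = -82
  F = 92 − 6·88 − 4·43 − (-82) = -526
  U = -52 + 6·(-82) − 5·(-526) = 2086
Policy B (E − 34):
  M = 88
  E = 13 − 34 = -21
  C = -37 − 88 + (-21) = -146
  F = 92 − 6·88 − 4·(-21) − (-146) = -206
  U = -52 + 6·(-146) − 5·(-206) = 102
Comparing — Policy A: U=2086, Policy B: U=102. Highest is 2086 (Policy A).

2086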